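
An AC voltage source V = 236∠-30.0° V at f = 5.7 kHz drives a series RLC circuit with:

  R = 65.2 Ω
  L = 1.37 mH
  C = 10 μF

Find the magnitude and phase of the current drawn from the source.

Step 1 — Angular frequency: ω = 2π·f = 2π·5700 = 3.581e+04 rad/s.
Step 2 — Component impedances:
  R: Z = R = 65.2 Ω
  L: Z = jωL = j·3.581e+04·0.00137 = 0 + j49.07 Ω
  C: Z = 1/(jωC) = -j/(ω·C) = 0 - j2.792 Ω
Step 3 — Series combination: Z_total = R + L + C = 65.2 + j46.27 Ω = 79.95∠35.4° Ω.
Step 4 — Source phasor: V = 236∠-30.0° V = 204.4 - j118 V.
Step 5 — Ohm's law: I = V / Z_total = (204.4 - j118) / (65.2 + j46.27) = 1.23 - j2.683 A.
Step 6 — Convert to polar: |I| = 2.952 A, ∠I = -65.4°.

I = 2.952∠-65.4° A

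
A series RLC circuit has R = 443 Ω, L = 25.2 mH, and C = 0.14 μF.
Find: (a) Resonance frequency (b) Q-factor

Step 1 — Resonance condition Im(Z)=0 gives ω₀ = 1/√(LC).
Step 2 — ω₀ = 1/√(0.0252·1.4e-07) = 1.684e+04 rad/s.
Step 3 — f₀ = ω₀/(2π) = 2680 Hz.
Step 4 — Series Q: Q = ω₀L/R = 1.684e+04·0.0252/443 = 0.9577.

(a) f₀ = 2680 Hz  (b) Q = 0.9577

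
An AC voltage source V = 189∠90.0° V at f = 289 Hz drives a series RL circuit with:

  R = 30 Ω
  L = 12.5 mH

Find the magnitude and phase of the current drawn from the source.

Step 1 — Angular frequency: ω = 2π·f = 2π·289 = 1816 rad/s.
Step 2 — Component impedances:
  R: Z = R = 30 Ω
  L: Z = jωL = j·1816·0.0125 = 0 + j22.7 Ω
Step 3 — Series combination: Z_total = R + L = 30 + j22.7 Ω = 37.62∠37.1° Ω.
Step 4 — Source phasor: V = 189∠90.0° V = 0 + j189 V.
Step 5 — Ohm's law: I = V / Z_total = (0 + j189) / (30 + j22.7) = 3.031 + j4.007 A.
Step 6 — Convert to polar: |I| = 5.024 A, ∠I = 52.9°.

I = 5.024∠52.9° A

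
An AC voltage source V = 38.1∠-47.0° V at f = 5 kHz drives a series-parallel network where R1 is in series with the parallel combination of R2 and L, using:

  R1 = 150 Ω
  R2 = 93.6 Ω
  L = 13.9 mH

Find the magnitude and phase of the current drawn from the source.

Step 1 — Angular frequency: ω = 2π·f = 2π·5000 = 3.142e+04 rad/s.
Step 2 — Component impedances:
  R1: Z = R = 150 Ω
  R2: Z = R = 93.6 Ω
  L: Z = jωL = j·3.142e+04·0.0139 = 0 + j436.7 Ω
Step 3 — Parallel branch: R2 || L = 1/(1/R2 + 1/L) = 89.49 + j19.18 Ω.
Step 4 — Series with R1: Z_total = R1 + (R2 || L) = 239.5 + j19.18 Ω = 240.3∠4.6° Ω.
Step 5 — Source phasor: V = 38.1∠-47.0° V = 25.98 - j27.86 V.
Step 6 — Ohm's law: I = V / Z_total = (25.98 - j27.86) / (239.5 + j19.18) = 0.09855 - j0.1242 A.
Step 7 — Convert to polar: |I| = 0.1586 A, ∠I = -51.6°.

I = 0.1586∠-51.6° A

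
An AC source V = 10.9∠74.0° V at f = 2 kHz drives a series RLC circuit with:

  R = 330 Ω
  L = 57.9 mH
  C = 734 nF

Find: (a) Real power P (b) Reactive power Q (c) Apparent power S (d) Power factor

Step 1 — Angular frequency: ω = 2π·f = 2π·2000 = 1.257e+04 rad/s.
Step 2 — Component impedances:
  R: Z = R = 330 Ω
  L: Z = jωL = j·1.257e+04·0.0579 = 0 + j727.6 Ω
  C: Z = 1/(jωC) = -j/(ω·C) = 0 - j108.4 Ω
Step 3 — Series combination: Z_total = R + L + C = 330 + j619.2 Ω = 701.6∠61.9° Ω.
Step 4 — Source phasor: V = 10.9∠74.0° V = 3.004 + j10.48 V.
Step 5 — Current: I = V / Z = 0.01519 + j0.003245 A = 0.01554∠12.1° A.
Step 6 — Complex power: S = V·I* = 0.07964 + j0.1494 VA.
Step 7 — Real power: P = Re(S) = 0.07964 W.
Step 8 — Reactive power: Q = Im(S) = 0.1494 VAR.
Step 9 — Apparent power: |S| = 0.1693 VA.
Step 10 — Power factor: PF = P/|S| = 0.4703 (lagging).

(a) P = 0.07964 W  (b) Q = 0.1494 VAR  (c) S = 0.1693 VA  (d) PF = 0.4703 (lagging)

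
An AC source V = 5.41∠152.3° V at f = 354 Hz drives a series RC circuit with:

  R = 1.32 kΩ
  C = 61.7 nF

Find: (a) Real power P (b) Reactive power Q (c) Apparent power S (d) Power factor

Step 1 — Angular frequency: ω = 2π·f = 2π·354 = 2224 rad/s.
Step 2 — Component impedances:
  R: Z = R = 1320 Ω
  C: Z = 1/(jωC) = -j/(ω·C) = 0 - j7287 Ω
Step 3 — Series combination: Z_total = R + C = 1320 - j7287 Ω = 7405∠-79.7° Ω.
Step 4 — Source phasor: V = 5.41∠152.3° V = -4.79 + j2.515 V.
Step 5 — Current: I = V / Z = -0.0004495 - j0.0005759 A = 0.0007306∠-128.0° A.
Step 6 — Complex power: S = V·I* = 0.0007045 - j0.003889 VA.
Step 7 — Real power: P = Re(S) = 0.0007045 W.
Step 8 — Reactive power: Q = Im(S) = -0.003889 VAR.
Step 9 — Apparent power: |S| = 0.003952 VA.
Step 10 — Power factor: PF = P/|S| = 0.1783 (leading).

(a) P = 0.0007045 W  (b) Q = -0.003889 VAR  (c) S = 0.003952 VA  (d) PF = 0.1783 (leading)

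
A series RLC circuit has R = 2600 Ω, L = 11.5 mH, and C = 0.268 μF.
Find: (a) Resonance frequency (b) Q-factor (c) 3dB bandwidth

Step 1 — Resonance: ω₀ = 1/√(LC) = 1/√(0.0115·2.68e-07) = 1.801e+04 rad/s.
Step 2 — f₀ = ω₀/(2π) = 2867 Hz.
Step 3 — Series Q: Q = ω₀L/R = 1.801e+04·0.0115/2600 = 0.07967.
Step 4 — Bandwidth: Δω = ω₀/Q = 2.261e+05 rad/s; BW = Δω/(2π) = 3.598e+04 Hz.

(a) f₀ = 2867 Hz  (b) Q = 0.07967  (c) BW = 3.598e+04 Hz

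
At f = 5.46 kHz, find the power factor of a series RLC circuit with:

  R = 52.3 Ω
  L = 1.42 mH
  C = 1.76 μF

Step 1 — Angular frequency: ω = 2π·f = 2π·5460 = 3.431e+04 rad/s.
Step 2 — Component impedances:
  R: Z = R = 52.3 Ω
  L: Z = jωL = j·3.431e+04·0.00142 = 0 + j48.71 Ω
  C: Z = 1/(jωC) = -j/(ω·C) = 0 - j16.56 Ω
Step 3 — Series combination: Z_total = R + L + C = 52.3 + j32.15 Ω = 61.39∠31.6° Ω.
Step 4 — Power factor: PF = cos(φ) = Re(Z)/|Z| = 52.3/61.39 = 0.8519.
Step 5 — Type: Im(Z) = 32.15 ⇒ lagging (phase φ = 31.6°).

PF = 0.8519 (lagging, φ = 31.6°)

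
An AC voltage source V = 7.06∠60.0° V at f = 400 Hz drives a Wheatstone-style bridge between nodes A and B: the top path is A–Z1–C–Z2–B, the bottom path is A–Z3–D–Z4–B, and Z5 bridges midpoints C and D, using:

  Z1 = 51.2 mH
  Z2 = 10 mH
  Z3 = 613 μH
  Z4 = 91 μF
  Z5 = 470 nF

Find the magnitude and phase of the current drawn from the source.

Step 1 — Angular frequency: ω = 2π·f = 2π·400 = 2513 rad/s.
Step 2 — Component impedances:
  Z1: Z = jωL = j·2513·0.0512 = 0 + j128.7 Ω
  Z2: Z = jωL = j·2513·0.01 = 0 + j25.13 Ω
  Z3: Z = jωL = j·2513·0.000613 = 0 + j1.541 Ω
  Z4: Z = 1/(jωC) = -j/(ω·C) = 0 - j4.372 Ω
  Z5: Z = 1/(jωC) = -j/(ω·C) = 0 - j846.6 Ω
Step 3 — Bridge requires nodal analysis (the Z5 bridge couples midpoints C and D, so the two paths cannot be reduced to a simple series/parallel combination). Setting node B to ground and injecting 1 A at node A, the 3-node admittance system at A, C, D solves to V_A = Z_AB = 0 - j2.866 Ω = 2.866∠-90.0° Ω.
Step 4 — Source phasor: V = 7.06∠60.0° V = 3.53 + j6.114 V.
Step 5 — Ohm's law: I = V / Z_total = (3.53 + j6.114) / (0 - j2.866) = -2.134 + j1.232 A.
Step 6 — Convert to polar: |I| = 2.464 A, ∠I = 150.0°.

I = 2.464∠150.0° A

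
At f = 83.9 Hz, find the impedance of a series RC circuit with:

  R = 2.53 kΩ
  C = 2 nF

Step 1 — Angular frequency: ω = 2π·f = 2π·83.9 = 527.2 rad/s.
Step 2 — Component impedances:
  R: Z = R = 2530 Ω
  C: Z = 1/(jωC) = -j/(ω·C) = 0 - j9.485e+05 Ω
Step 3 — Series combination: Z_total = R + C = 2530 - j9.485e+05 Ω = 9.485e+05∠-89.8° Ω.

Z = 2530 - j9.485e+05 Ω = 9.485e+05∠-89.8° Ω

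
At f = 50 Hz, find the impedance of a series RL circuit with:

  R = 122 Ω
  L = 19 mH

Step 1 — Angular frequency: ω = 2π·f = 2π·50 = 314.2 rad/s.
Step 2 — Component impedances:
  R: Z = R = 122 Ω
  L: Z = jωL = j·314.2·0.019 = 0 + j5.969 Ω
Step 3 — Series combination: Z_total = R + L = 122 + j5.969 Ω = 122.1∠2.8° Ω.

Z = 122 + j5.969 Ω = 122.1∠2.8° Ω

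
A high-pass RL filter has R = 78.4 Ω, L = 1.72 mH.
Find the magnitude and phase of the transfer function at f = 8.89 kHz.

Step 1 — Angular frequency: ω = 2π·8890 = 5.586e+04 rad/s.
Step 2 — Transfer function: H(jω) = jωL/(R + jωL).
Step 3 — Numerator jωL = j·96.07; denominator R + jωL = 78.4 + j96.07.
Step 4 — H = 0.6003 + j0.4898.
Step 5 — Magnitude: |H| = 0.7748 (-2.2 dB); phase: φ = 39.2°.

|H| = 0.7748 (-2.2 dB), φ = 39.2°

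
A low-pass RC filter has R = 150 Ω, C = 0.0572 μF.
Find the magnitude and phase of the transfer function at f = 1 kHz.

Step 1 — Angular frequency: ω = 2π·1000 = 6283 rad/s.
Step 2 — Transfer function: H(jω) = 1/(1 + jωRC).
Step 3 — Denominator: 1 + jωRC = 1 + j·6283·150·5.72e-08 = 1 + j0.05391.
Step 4 — H = 0.9971 - j0.05375.
Step 5 — Magnitude: |H| = 0.9986 (-0.0 dB); phase: φ = -3.1°.

|H| = 0.9986 (-0.0 dB), φ = -3.1°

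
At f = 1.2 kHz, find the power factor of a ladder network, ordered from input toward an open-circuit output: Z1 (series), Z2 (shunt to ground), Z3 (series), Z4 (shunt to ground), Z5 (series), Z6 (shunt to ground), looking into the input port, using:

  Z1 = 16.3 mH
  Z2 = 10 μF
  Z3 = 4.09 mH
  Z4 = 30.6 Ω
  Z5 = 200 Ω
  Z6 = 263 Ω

Step 1 — Angular frequency: ω = 2π·f = 2π·1200 = 7540 rad/s.
Step 2 — Component impedances:
  Z1: Z = jωL = j·7540·0.0163 = 0 + j122.9 Ω
  Z2: Z = 1/(jωC) = -j/(ω·C) = 0 - j13.26 Ω
  Z3: Z = jωL = j·7540·0.00409 = 0 + j30.84 Ω
  Z4: Z = R = 30.6 Ω
  Z5: Z = R = 200 Ω
  Z6: Z = R = 263 Ω
Step 3 — Ladder network (open output): work backward from the far end, alternating series and parallel combinations. Z_in = 4.457 + j106.9 Ω = 107∠87.6° Ω.
Step 4 — Power factor: PF = cos(φ) = Re(Z)/|Z| = 4.4573/107 = 0.04166.
Step 5 — Type: Im(Z) = 106.9 ⇒ lagging (phase φ = 87.6°).

PF = 0.04166 (lagging, φ = 87.6°)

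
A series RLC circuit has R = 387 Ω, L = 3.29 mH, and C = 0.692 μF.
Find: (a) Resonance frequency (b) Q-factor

Step 1 — Resonance condition Im(Z)=0 gives ω₀ = 1/√(LC).
Step 2 — ω₀ = 1/√(0.00329·6.92e-07) = 2.096e+04 rad/s.
Step 3 — f₀ = ω₀/(2π) = 3336 Hz.
Step 4 — Series Q: Q = ω₀L/R = 2.096e+04·0.00329/387 = 0.1782.

(a) f₀ = 3336 Hz  (b) Q = 0.1782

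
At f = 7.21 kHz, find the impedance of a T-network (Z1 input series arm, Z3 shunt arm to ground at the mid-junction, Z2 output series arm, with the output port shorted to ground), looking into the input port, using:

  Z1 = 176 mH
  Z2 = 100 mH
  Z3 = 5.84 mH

Step 1 — Angular frequency: ω = 2π·f = 2π·7210 = 4.53e+04 rad/s.
Step 2 — Component impedances:
  Z1: Z = jωL = j·4.53e+04·0.176 = 0 + j7973 Ω
  Z2: Z = jωL = j·4.53e+04·0.1 = 0 + j4530 Ω
  Z3: Z = jωL = j·4.53e+04·0.00584 = 0 + j264.6 Ω
Step 3 — With the output port shorted to ground, the output series arm Z2 runs from the junction to ground; the shunt arm Z3 also runs from the junction to ground. They appear in parallel: Z3 || Z2 = 0 + j250 Ω.
Step 4 — Series with input arm Z1: Z_in = Z1 + (Z3 || Z2) = 0 + j8223 Ω = 8223∠90.0° Ω.

Z = 0 + j8223 Ω = 8223∠90.0° Ω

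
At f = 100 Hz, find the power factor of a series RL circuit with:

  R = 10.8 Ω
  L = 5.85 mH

Step 1 — Angular frequency: ω = 2π·f = 2π·100 = 628.3 rad/s.
Step 2 — Component impedances:
  R: Z = R = 10.8 Ω
  L: Z = jωL = j·628.3·0.00585 = 0 + j3.676 Ω
Step 3 — Series combination: Z_total = R + L = 10.8 + j3.676 Ω = 11.41∠18.8° Ω.
Step 4 — Power factor: PF = cos(φ) = Re(Z)/|Z| = 10.8/11.408 = 0.9467.
Step 5 — Type: Im(Z) = 3.676 ⇒ lagging (phase φ = 18.8°).

PF = 0.9467 (lagging, φ = 18.8°)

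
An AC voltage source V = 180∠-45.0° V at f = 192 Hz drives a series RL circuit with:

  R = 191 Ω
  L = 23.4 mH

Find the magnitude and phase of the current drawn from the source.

Step 1 — Angular frequency: ω = 2π·f = 2π·192 = 1206 rad/s.
Step 2 — Component impedances:
  R: Z = R = 191 Ω
  L: Z = jωL = j·1206·0.0234 = 0 + j28.23 Ω
Step 3 — Series combination: Z_total = R + L = 191 + j28.23 Ω = 193.1∠8.4° Ω.
Step 4 — Source phasor: V = 180∠-45.0° V = 127.3 - j127.3 V.
Step 5 — Ohm's law: I = V / Z_total = (127.3 - j127.3) / (191 + j28.23) = 0.5558 - j0.7485 A.
Step 6 — Convert to polar: |I| = 0.9323 A, ∠I = -53.4°.

I = 0.9323∠-53.4° A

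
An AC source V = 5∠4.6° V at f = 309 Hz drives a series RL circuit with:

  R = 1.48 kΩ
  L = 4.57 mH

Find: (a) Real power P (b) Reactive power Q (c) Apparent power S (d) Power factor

Step 1 — Angular frequency: ω = 2π·f = 2π·309 = 1942 rad/s.
Step 2 — Component impedances:
  R: Z = R = 1480 Ω
  L: Z = jωL = j·1942·0.00457 = 0 + j8.873 Ω
Step 3 — Series combination: Z_total = R + L = 1480 + j8.873 Ω = 1480∠0.3° Ω.
Step 4 — Source phasor: V = 5∠4.6° V = 4.984 + j0.401 V.
Step 5 — Current: I = V / Z = 0.003369 + j0.0002507 A = 0.003378∠4.3° A.
Step 6 — Complex power: S = V·I* = 0.01689 + j0.0001013 VA.
Step 7 — Real power: P = Re(S) = 0.01689 W.
Step 8 — Reactive power: Q = Im(S) = 0.0001013 VAR.
Step 9 — Apparent power: |S| = 0.01689 VA.
Step 10 — Power factor: PF = P/|S| = 1 (lagging).

(a) P = 0.01689 W  (b) Q = 0.0001013 VAR  (c) S = 0.01689 VA  (d) PF = 1 (lagging)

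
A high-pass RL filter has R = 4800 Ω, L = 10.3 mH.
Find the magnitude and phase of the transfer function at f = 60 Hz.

Step 1 — Angular frequency: ω = 2π·60 = 377 rad/s.
Step 2 — Transfer function: H(jω) = jωL/(R + jωL).
Step 3 — Numerator jωL = j·3.883; denominator R + jωL = 4800 + j3.883.
Step 4 — H = 6.544e-07 + j0.000809.
Step 5 — Magnitude: |H| = 0.000809 (-61.8 dB); phase: φ = 90.0°.

|H| = 0.000809 (-61.8 dB), φ = 90.0°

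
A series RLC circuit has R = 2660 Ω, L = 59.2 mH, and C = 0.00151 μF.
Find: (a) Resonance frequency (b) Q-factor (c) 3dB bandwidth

Step 1 — Resonance: ω₀ = 1/√(LC) = 1/√(0.0592·1.51e-09) = 1.058e+05 rad/s.
Step 2 — f₀ = ω₀/(2π) = 1.683e+04 Hz.
Step 3 — Series Q: Q = ω₀L/R = 1.058e+05·0.0592/2660 = 2.354.
Step 4 — Bandwidth: Δω = ω₀/Q = 4.493e+04 rad/s; BW = Δω/(2π) = 7151 Hz.

(a) f₀ = 1.683e+04 Hz  (b) Q = 2.354  (c) BW = 7151 Hz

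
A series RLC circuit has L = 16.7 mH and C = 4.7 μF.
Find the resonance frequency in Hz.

Step 1 — Resonance condition Im(Z)=0 gives ω₀ = 1/√(LC).
Step 2 — ω₀ = 1/√(0.0167·4.7e-06) = 3569 rad/s.
Step 3 — f₀ = ω₀/(2π) = 568.1 Hz.

f₀ = 568.1 Hz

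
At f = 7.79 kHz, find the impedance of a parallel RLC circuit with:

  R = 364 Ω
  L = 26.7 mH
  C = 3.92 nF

Step 1 — Angular frequency: ω = 2π·f = 2π·7790 = 4.895e+04 rad/s.
Step 2 — Component impedances:
  R: Z = R = 364 Ω
  L: Z = jωL = j·4.895e+04·0.0267 = 0 + j1307 Ω
  C: Z = 1/(jωC) = -j/(ω·C) = 0 - j5212 Ω
Step 3 — Parallel combination: 1/Z_total = 1/R + 1/L + 1/C; Z_total = 348.8 + j72.79 Ω = 356.3∠11.8° Ω.

Z = 348.8 + j72.79 Ω = 356.3∠11.8° Ω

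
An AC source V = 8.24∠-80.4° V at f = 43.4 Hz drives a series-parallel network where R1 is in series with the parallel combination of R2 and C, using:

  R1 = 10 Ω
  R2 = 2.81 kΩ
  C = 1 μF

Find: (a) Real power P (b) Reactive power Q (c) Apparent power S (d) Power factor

Step 1 — Angular frequency: ω = 2π·f = 2π·43.4 = 272.7 rad/s.
Step 2 — Component impedances:
  R1: Z = R = 10 Ω
  R2: Z = R = 2810 Ω
  C: Z = 1/(jωC) = -j/(ω·C) = 0 - j3667 Ω
Step 3 — Parallel branch: R2 || C = 1/(1/R2 + 1/C) = 1770 - j1357 Ω.
Step 4 — Series with R1: Z_total = R1 + (R2 || C) = 1780 - j1357 Ω = 2238∠-37.3° Ω.
Step 5 — Source phasor: V = 8.24∠-80.4° V = 1.374 - j8.125 V.
Step 6 — Current: I = V / Z = 0.002688 - j0.002515 A = 0.003681∠-43.1° A.
Step 7 — Complex power: S = V·I* = 0.02413 - j0.01838 VA.
Step 8 — Real power: P = Re(S) = 0.02413 W.
Step 9 — Reactive power: Q = Im(S) = -0.01838 VAR.
Step 10 — Apparent power: |S| = 0.03033 VA.
Step 11 — Power factor: PF = P/|S| = 0.7954 (leading).

(a) P = 0.02413 W  (b) Q = -0.01838 VAR  (c) S = 0.03033 VA  (d) PF = 0.7954 (leading)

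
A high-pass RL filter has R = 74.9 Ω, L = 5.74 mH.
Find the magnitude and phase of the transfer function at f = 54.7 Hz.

Step 1 — Angular frequency: ω = 2π·54.7 = 343.7 rad/s.
Step 2 — Transfer function: H(jω) = jωL/(R + jωL).
Step 3 — Numerator jωL = j·1.973; denominator R + jωL = 74.9 + j1.973.
Step 4 — H = 0.0006933 + j0.02632.
Step 5 — Magnitude: |H| = 0.02633 (-31.6 dB); phase: φ = 88.5°.

|H| = 0.02633 (-31.6 dB), φ = 88.5°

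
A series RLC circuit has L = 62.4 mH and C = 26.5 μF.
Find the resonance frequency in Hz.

Step 1 — Resonance condition Im(Z)=0 gives ω₀ = 1/√(LC).
Step 2 — ω₀ = 1/√(0.0624·2.65e-05) = 777.7 rad/s.
Step 3 — f₀ = ω₀/(2π) = 123.8 Hz.

f₀ = 123.8 Hz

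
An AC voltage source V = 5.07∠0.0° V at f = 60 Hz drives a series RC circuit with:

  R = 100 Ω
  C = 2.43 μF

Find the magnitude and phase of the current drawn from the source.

Step 1 — Angular frequency: ω = 2π·f = 2π·60 = 377 rad/s.
Step 2 — Component impedances:
  R: Z = R = 100 Ω
  C: Z = 1/(jωC) = -j/(ω·C) = 0 - j1092 Ω
Step 3 — Series combination: Z_total = R + C = 100 - j1092 Ω = 1096∠-84.8° Ω.
Step 4 — Source phasor: V = 5.07∠0.0° V = 5.07 V.
Step 5 — Ohm's law: I = V / Z_total = (5.07) / (100 - j1092) = 0.0004219 + j0.004606 A.
Step 6 — Convert to polar: |I| = 0.004625 A, ∠I = 84.8°.

I = 0.004625∠84.8° A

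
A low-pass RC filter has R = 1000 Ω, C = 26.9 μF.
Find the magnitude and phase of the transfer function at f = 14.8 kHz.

Step 1 — Angular frequency: ω = 2π·1.48e+04 = 9.299e+04 rad/s.
Step 2 — Transfer function: H(jω) = 1/(1 + jωRC).
Step 3 — Denominator: 1 + jωRC = 1 + j·9.299e+04·1000·2.69e-05 = 1 + j2501.
Step 4 — H = 1.598e-07 - j0.0003998.
Step 5 — Magnitude: |H| = 0.0003998 (-68.0 dB); phase: φ = -90.0°.

|H| = 0.0003998 (-68.0 dB), φ = -90.0°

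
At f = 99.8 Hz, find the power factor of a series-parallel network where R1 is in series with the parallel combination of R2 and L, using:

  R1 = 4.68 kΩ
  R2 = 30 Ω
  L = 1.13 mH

Step 1 — Angular frequency: ω = 2π·f = 2π·99.8 = 627.1 rad/s.
Step 2 — Component impedances:
  R1: Z = R = 4680 Ω
  R2: Z = R = 30 Ω
  L: Z = jωL = j·627.1·0.00113 = 0 + j0.7086 Ω
Step 3 — Parallel branch: R2 || L = 1/(1/R2 + 1/L) = 0.01673 + j0.7082 Ω.
Step 4 — Series with R1: Z_total = R1 + (R2 || L) = 4680 + j0.7082 Ω = 4680∠0.0° Ω.
Step 5 — Power factor: PF = cos(φ) = Re(Z)/|Z| = 4680/4680 = 1.
Step 6 — Type: Im(Z) = 0.7082 ⇒ lagging (phase φ = 0.0°).

PF = 1 (lagging, φ = 0.0°)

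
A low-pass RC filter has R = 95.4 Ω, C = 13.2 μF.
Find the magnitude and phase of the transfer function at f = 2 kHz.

Step 1 — Angular frequency: ω = 2π·2000 = 1.257e+04 rad/s.
Step 2 — Transfer function: H(jω) = 1/(1 + jωRC).
Step 3 — Denominator: 1 + jωRC = 1 + j·1.257e+04·95.4·1.32e-05 = 1 + j15.82.
Step 4 — H = 0.003977 - j0.06294.
Step 5 — Magnitude: |H| = 0.06307 (-24.0 dB); phase: φ = -86.4°.

|H| = 0.06307 (-24.0 dB), φ = -86.4°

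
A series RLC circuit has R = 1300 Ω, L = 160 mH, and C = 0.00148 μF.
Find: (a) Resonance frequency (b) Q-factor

Step 1 — Resonance condition Im(Z)=0 gives ω₀ = 1/√(LC).
Step 2 — ω₀ = 1/√(0.16·1.48e-09) = 6.498e+04 rad/s.
Step 3 — f₀ = ω₀/(2π) = 1.034e+04 Hz.
Step 4 — Series Q: Q = ω₀L/R = 6.498e+04·0.16/1300 = 7.998.

(a) f₀ = 1.034e+04 Hz  (b) Q = 7.998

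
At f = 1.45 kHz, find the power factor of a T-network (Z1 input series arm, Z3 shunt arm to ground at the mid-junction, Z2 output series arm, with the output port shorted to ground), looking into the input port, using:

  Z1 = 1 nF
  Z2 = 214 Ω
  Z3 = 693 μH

Step 1 — Angular frequency: ω = 2π·f = 2π·1450 = 9111 rad/s.
Step 2 — Component impedances:
  Z1: Z = 1/(jωC) = -j/(ω·C) = 0 - j1.098e+05 Ω
  Z2: Z = R = 214 Ω
  Z3: Z = jωL = j·9111·0.000693 = 0 + j6.314 Ω
Step 3 — With the output port shorted to ground, the output series arm Z2 runs from the junction to ground; the shunt arm Z3 also runs from the junction to ground. They appear in parallel: Z3 || Z2 = 0.1861 + j6.308 Ω.
Step 4 — Series with input arm Z1: Z_in = Z1 + (Z3 || Z2) = 0.1861 - j1.098e+05 Ω = 1.098e+05∠-90.0° Ω.
Step 5 — Power factor: PF = cos(φ) = Re(Z)/|Z| = 0.18611/1.0976e+05 = 1.696e-06.
Step 6 — Type: Im(Z) = -1.098e+05 ⇒ leading (phase φ = -90.0°).

PF = 1.696e-06 (leading, φ = -90.0°)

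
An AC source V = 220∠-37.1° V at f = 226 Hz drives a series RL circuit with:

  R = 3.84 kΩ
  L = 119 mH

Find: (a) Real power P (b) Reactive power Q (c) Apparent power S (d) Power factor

Step 1 — Angular frequency: ω = 2π·f = 2π·226 = 1420 rad/s.
Step 2 — Component impedances:
  R: Z = R = 3840 Ω
  L: Z = jωL = j·1420·0.119 = 0 + j169 Ω
Step 3 — Series combination: Z_total = R + L = 3840 + j169 Ω = 3844∠2.5° Ω.
Step 4 — Source phasor: V = 220∠-37.1° V = 175.5 - j132.7 V.
Step 5 — Current: I = V / Z = 0.04409 - j0.0365 A = 0.05724∠-39.6° A.
Step 6 — Complex power: S = V·I* = 12.58 + j0.5536 VA.
Step 7 — Real power: P = Re(S) = 12.58 W.
Step 8 — Reactive power: Q = Im(S) = 0.5536 VAR.
Step 9 — Apparent power: |S| = 12.59 VA.
Step 10 — Power factor: PF = P/|S| = 0.999 (lagging).

(a) P = 12.58 W  (b) Q = 0.5536 VAR  (c) S = 12.59 VA  (d) PF = 0.999 (lagging)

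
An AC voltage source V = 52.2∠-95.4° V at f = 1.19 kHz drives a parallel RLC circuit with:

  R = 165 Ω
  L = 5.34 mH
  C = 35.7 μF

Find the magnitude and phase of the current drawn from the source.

Step 1 — Angular frequency: ω = 2π·f = 2π·1190 = 7477 rad/s.
Step 2 — Component impedances:
  R: Z = R = 165 Ω
  L: Z = jωL = j·7477·0.00534 = 0 + j39.93 Ω
  C: Z = 1/(jωC) = -j/(ω·C) = 0 - j3.746 Ω
Step 3 — Parallel combination: 1/Z_total = 1/R + 1/L + 1/C; Z_total = 0.1035 - j4.132 Ω = 4.133∠-88.6° Ω.
Step 4 — Source phasor: V = 52.2∠-95.4° V = -4.912 - j51.97 V.
Step 5 — Ohm's law: I = V / Z_total = (-4.912 - j51.97) / (0.1035 - j4.132) = 12.54 - j1.503 A.
Step 6 — Convert to polar: |I| = 12.63 A, ∠I = -6.8°.

I = 12.63∠-6.8° A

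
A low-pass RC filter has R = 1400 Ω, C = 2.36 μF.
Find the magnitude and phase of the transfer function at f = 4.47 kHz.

Step 1 — Angular frequency: ω = 2π·4470 = 2.809e+04 rad/s.
Step 2 — Transfer function: H(jω) = 1/(1 + jωRC).
Step 3 — Denominator: 1 + jωRC = 1 + j·2.809e+04·1400·2.36e-06 = 1 + j92.8.
Step 4 — H = 0.0001161 - j0.01078.
Step 5 — Magnitude: |H| = 0.01078 (-39.4 dB); phase: φ = -89.4°.

|H| = 0.01078 (-39.4 dB), φ = -89.4°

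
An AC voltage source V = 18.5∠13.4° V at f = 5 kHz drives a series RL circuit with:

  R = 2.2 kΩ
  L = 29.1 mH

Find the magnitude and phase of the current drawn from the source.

Step 1 — Angular frequency: ω = 2π·f = 2π·5000 = 3.142e+04 rad/s.
Step 2 — Component impedances:
  R: Z = R = 2200 Ω
  L: Z = jωL = j·3.142e+04·0.0291 = 0 + j914.2 Ω
Step 3 — Series combination: Z_total = R + L = 2200 + j914.2 Ω = 2382∠22.6° Ω.
Step 4 — Source phasor: V = 18.5∠13.4° V = 18 + j4.287 V.
Step 5 — Ohm's law: I = V / Z_total = (18 + j4.287) / (2200 + j914.2) = 0.007666 - j0.001237 A.
Step 6 — Convert to polar: |I| = 0.007765 A, ∠I = -9.2°.

I = 0.007765∠-9.2° A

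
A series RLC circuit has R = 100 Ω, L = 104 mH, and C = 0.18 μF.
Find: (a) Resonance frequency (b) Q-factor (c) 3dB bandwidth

Step 1 — Resonance: ω₀ = 1/√(LC) = 1/√(0.104·1.8e-07) = 7309 rad/s.
Step 2 — f₀ = ω₀/(2π) = 1163 Hz.
Step 3 — Series Q: Q = ω₀L/R = 7309·0.104/100 = 7.601.
Step 4 — Bandwidth: Δω = ω₀/Q = 961.5 rad/s; BW = Δω/(2π) = 153 Hz.

(a) f₀ = 1163 Hz  (b) Q = 7.601  (c) BW = 153 Hz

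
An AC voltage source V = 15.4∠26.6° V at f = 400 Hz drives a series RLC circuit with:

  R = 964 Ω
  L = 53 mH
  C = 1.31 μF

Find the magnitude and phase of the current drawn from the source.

Step 1 — Angular frequency: ω = 2π·f = 2π·400 = 2513 rad/s.
Step 2 — Component impedances:
  R: Z = R = 964 Ω
  L: Z = jωL = j·2513·0.053 = 0 + j133.2 Ω
  C: Z = 1/(jωC) = -j/(ω·C) = 0 - j303.7 Ω
Step 3 — Series combination: Z_total = R + L + C = 964 - j170.5 Ω = 979∠-10.0° Ω.
Step 4 — Source phasor: V = 15.4∠26.6° V = 13.77 + j6.895 V.
Step 5 — Ohm's law: I = V / Z_total = (13.77 + j6.895) / (964 - j170.5) = 0.01262 + j0.009386 A.
Step 6 — Convert to polar: |I| = 0.01573 A, ∠I = 36.6°.

I = 0.01573∠36.6° A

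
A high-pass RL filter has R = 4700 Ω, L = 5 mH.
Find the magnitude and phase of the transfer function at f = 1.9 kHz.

Step 1 — Angular frequency: ω = 2π·1900 = 1.194e+04 rad/s.
Step 2 — Transfer function: H(jω) = jωL/(R + jωL).
Step 3 — Numerator jωL = j·59.69; denominator R + jωL = 4700 + j59.69.
Step 4 — H = 0.0001613 + j0.0127.
Step 5 — Magnitude: |H| = 0.0127 (-37.9 dB); phase: φ = 89.3°.

|H| = 0.0127 (-37.9 dB), φ = 89.3°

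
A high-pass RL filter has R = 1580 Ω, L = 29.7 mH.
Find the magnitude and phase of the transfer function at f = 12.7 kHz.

Step 1 — Angular frequency: ω = 2π·1.27e+04 = 7.98e+04 rad/s.
Step 2 — Transfer function: H(jω) = jωL/(R + jωL).
Step 3 — Numerator jωL = j·2370; denominator R + jωL = 1580 + j2370.
Step 4 — H = 0.6923 + j0.4615.
Step 5 — Magnitude: |H| = 0.832 (-1.6 dB); phase: φ = 33.7°.

|H| = 0.832 (-1.6 dB), φ = 33.7°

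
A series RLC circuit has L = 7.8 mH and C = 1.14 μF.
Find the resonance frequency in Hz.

Step 1 — Resonance condition Im(Z)=0 gives ω₀ = 1/√(LC).
Step 2 — ω₀ = 1/√(0.0078·1.14e-06) = 1.06e+04 rad/s.
Step 3 — f₀ = ω₀/(2π) = 1688 Hz.

f₀ = 1688 Hz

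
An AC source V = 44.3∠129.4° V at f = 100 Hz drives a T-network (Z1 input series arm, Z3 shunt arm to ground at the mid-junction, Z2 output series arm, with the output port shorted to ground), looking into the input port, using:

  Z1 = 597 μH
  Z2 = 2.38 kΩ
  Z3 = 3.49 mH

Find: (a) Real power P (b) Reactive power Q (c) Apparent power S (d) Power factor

Step 1 — Angular frequency: ω = 2π·f = 2π·100 = 628.3 rad/s.
Step 2 — Component impedances:
  Z1: Z = jωL = j·628.3·0.000597 = 0 + j0.3751 Ω
  Z2: Z = R = 2380 Ω
  Z3: Z = jωL = j·628.3·0.00349 = 0 + j2.193 Ω
Step 3 — With the output port shorted to ground, the output series arm Z2 runs from the junction to ground; the shunt arm Z3 also runs from the junction to ground. They appear in parallel: Z3 || Z2 = 0.00202 + j2.193 Ω.
Step 4 — Series with input arm Z1: Z_in = Z1 + (Z3 || Z2) = 0.00202 + j2.568 Ω = 2.568∠90.0° Ω.
Step 5 — Source phasor: V = 44.3∠129.4° V = -28.12 + j34.23 V.
Step 6 — Current: I = V / Z = 13.32 + j10.96 A = 17.25∠39.4° A.
Step 7 — Complex power: S = V·I* = 0.6013 + j764.2 VA.
Step 8 — Real power: P = Re(S) = 0.6013 W.
Step 9 — Reactive power: Q = Im(S) = 764.2 VAR.
Step 10 — Apparent power: |S| = 764.2 VA.
Step 11 — Power factor: PF = P/|S| = 0.0007868 (lagging).

(a) P = 0.6013 W  (b) Q = 764.2 VAR  (c) S = 764.2 VA  (d) PF = 0.0007868 (lagging)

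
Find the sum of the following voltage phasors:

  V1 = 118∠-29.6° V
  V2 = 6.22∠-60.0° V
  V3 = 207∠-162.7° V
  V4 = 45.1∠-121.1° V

Step 1 — Convert each phasor to rectangular form:
  V1 = 118·(cos(-29.6°) + j·sin(-29.6°)) = 102.6 - j58.29 V
  V2 = 6.22·(cos(-60.0°) + j·sin(-60.0°)) = 3.11 - j5.387 V
  V3 = 207·(cos(-162.7°) + j·sin(-162.7°)) = -197.6 - j61.56 V
  V4 = 45.1·(cos(-121.1°) + j·sin(-121.1°)) = -23.3 - j38.62 V
Step 2 — Sum components: V_total = -115.2 - j163.8 V.
Step 3 — Convert to polar: |V_total| = 200.3 V, ∠V_total = -125.1°.

V_total = 200.3∠-125.1° V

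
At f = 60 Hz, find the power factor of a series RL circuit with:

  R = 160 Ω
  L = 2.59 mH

Step 1 — Angular frequency: ω = 2π·f = 2π·60 = 377 rad/s.
Step 2 — Component impedances:
  R: Z = R = 160 Ω
  L: Z = jωL = j·377·0.00259 = 0 + j0.9764 Ω
Step 3 — Series combination: Z_total = R + L = 160 + j0.9764 Ω = 160∠0.3° Ω.
Step 4 — Power factor: PF = cos(φ) = Re(Z)/|Z| = 160/160 = 1.
Step 5 — Type: Im(Z) = 0.9764 ⇒ lagging (phase φ = 0.3°).

PF = 1 (lagging, φ = 0.3°)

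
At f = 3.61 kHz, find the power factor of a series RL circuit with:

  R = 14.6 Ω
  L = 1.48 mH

Step 1 — Angular frequency: ω = 2π·f = 2π·3610 = 2.268e+04 rad/s.
Step 2 — Component impedances:
  R: Z = R = 14.6 Ω
  L: Z = jωL = j·2.268e+04·0.00148 = 0 + j33.57 Ω
Step 3 — Series combination: Z_total = R + L = 14.6 + j33.57 Ω = 36.61∠66.5° Ω.
Step 4 — Power factor: PF = cos(φ) = Re(Z)/|Z| = 14.6/36.61 = 0.3988.
Step 5 — Type: Im(Z) = 33.57 ⇒ lagging (phase φ = 66.5°).

PF = 0.3988 (lagging, φ = 66.5°)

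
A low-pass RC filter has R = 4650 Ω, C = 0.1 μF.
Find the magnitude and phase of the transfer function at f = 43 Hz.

Step 1 — Angular frequency: ω = 2π·43 = 270.2 rad/s.
Step 2 — Transfer function: H(jω) = 1/(1 + jωRC).
Step 3 — Denominator: 1 + jωRC = 1 + j·270.2·4650·1e-07 = 1 + j0.1256.
Step 4 — H = 0.9845 - j0.1237.
Step 5 — Magnitude: |H| = 0.9922 (-0.1 dB); phase: φ = -7.2°.

|H| = 0.9922 (-0.1 dB), φ = -7.2°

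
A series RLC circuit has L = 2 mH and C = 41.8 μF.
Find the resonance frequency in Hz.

Step 1 — Resonance condition Im(Z)=0 gives ω₀ = 1/√(LC).
Step 2 — ω₀ = 1/√(0.002·4.18e-05) = 3459 rad/s.
Step 3 — f₀ = ω₀/(2π) = 550.4 Hz.

f₀ = 550.4 Hz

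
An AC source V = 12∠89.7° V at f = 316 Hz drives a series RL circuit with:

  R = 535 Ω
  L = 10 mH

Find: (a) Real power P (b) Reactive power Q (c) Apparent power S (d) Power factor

Step 1 — Angular frequency: ω = 2π·f = 2π·316 = 1985 rad/s.
Step 2 — Component impedances:
  R: Z = R = 535 Ω
  L: Z = jωL = j·1985·0.01 = 0 + j19.85 Ω
Step 3 — Series combination: Z_total = R + L = 535 + j19.85 Ω = 535.4∠2.1° Ω.
Step 4 — Source phasor: V = 12∠89.7° V = 0.06283 + j12 V.
Step 5 — Current: I = V / Z = 0.0009485 + j0.02239 A = 0.02241∠87.6° A.
Step 6 — Complex power: S = V·I* = 0.2688 + j0.009975 VA.
Step 7 — Real power: P = Re(S) = 0.2688 W.
Step 8 — Reactive power: Q = Im(S) = 0.009975 VAR.
Step 9 — Apparent power: |S| = 0.269 VA.
Step 10 — Power factor: PF = P/|S| = 0.9993 (lagging).

(a) P = 0.2688 W  (b) Q = 0.009975 VAR  (c) S = 0.269 VA  (d) PF = 0.9993 (lagging)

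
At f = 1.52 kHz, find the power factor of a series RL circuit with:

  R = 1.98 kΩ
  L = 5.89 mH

Step 1 — Angular frequency: ω = 2π·f = 2π·1520 = 9550 rad/s.
Step 2 — Component impedances:
  R: Z = R = 1980 Ω
  L: Z = jωL = j·9550·0.00589 = 0 + j56.25 Ω
Step 3 — Series combination: Z_total = R + L = 1980 + j56.25 Ω = 1981∠1.6° Ω.
Step 4 — Power factor: PF = cos(φ) = Re(Z)/|Z| = 1980/1980.8 = 0.9996.
Step 5 — Type: Im(Z) = 56.25 ⇒ lagging (phase φ = 1.6°).

PF = 0.9996 (lagging, φ = 1.6°)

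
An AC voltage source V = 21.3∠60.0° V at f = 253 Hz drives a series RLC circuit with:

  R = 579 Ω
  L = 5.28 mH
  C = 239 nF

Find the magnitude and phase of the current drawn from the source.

Step 1 — Angular frequency: ω = 2π·f = 2π·253 = 1590 rad/s.
Step 2 — Component impedances:
  R: Z = R = 579 Ω
  L: Z = jωL = j·1590·0.00528 = 0 + j8.393 Ω
  C: Z = 1/(jωC) = -j/(ω·C) = 0 - j2632 Ω
Step 3 — Series combination: Z_total = R + L + C = 579 - j2624 Ω = 2687∠-77.6° Ω.
Step 4 — Source phasor: V = 21.3∠60.0° V = 10.65 + j18.45 V.
Step 5 — Ohm's law: I = V / Z_total = (10.65 + j18.45) / (579 - j2624) = -0.00585 + j0.00535 A.
Step 6 — Convert to polar: |I| = 0.007928 A, ∠I = 137.6°.

I = 0.007928∠137.6° A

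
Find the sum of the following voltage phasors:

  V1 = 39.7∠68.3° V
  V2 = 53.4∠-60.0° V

Step 1 — Convert each phasor to rectangular form:
  V1 = 39.7·(cos(68.3°) + j·sin(68.3°)) = 14.68 + j36.89 V
  V2 = 53.4·(cos(-60.0°) + j·sin(-60.0°)) = 26.7 - j46.25 V
Step 2 — Sum components: V_total = 41.38 - j9.359 V.
Step 3 — Convert to polar: |V_total| = 42.42 V, ∠V_total = -12.7°.

V_total = 42.42∠-12.7° V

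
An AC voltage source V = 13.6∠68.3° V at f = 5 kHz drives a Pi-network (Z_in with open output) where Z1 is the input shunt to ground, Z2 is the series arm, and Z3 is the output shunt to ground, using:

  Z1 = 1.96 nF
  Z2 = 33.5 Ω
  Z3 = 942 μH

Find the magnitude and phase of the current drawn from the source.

Step 1 — Angular frequency: ω = 2π·f = 2π·5000 = 3.142e+04 rad/s.
Step 2 — Component impedances:
  Z1: Z = 1/(jωC) = -j/(ω·C) = 0 - j1.624e+04 Ω
  Z2: Z = R = 33.5 Ω
  Z3: Z = jωL = j·3.142e+04·0.000942 = 0 + j29.59 Ω
Step 3 — With open output, the series arm Z2 and the output shunt Z3 appear in series to ground: Z2 + Z3 = 33.5 + j29.59 Ω.
Step 4 — Parallel with input shunt Z1: Z_in = Z1 || (Z2 + Z3) = 33.62 + j29.58 Ω = 44.78∠41.3° Ω.
Step 5 — Source phasor: V = 13.6∠68.3° V = 5.029 + j12.64 V.
Step 6 — Ohm's law: I = V / Z_total = (5.029 + j12.64) / (33.62 + j29.58) = 0.2707 + j0.1377 A.
Step 7 — Convert to polar: |I| = 0.3037 A, ∠I = 27.0°.

I = 0.3037∠27.0° A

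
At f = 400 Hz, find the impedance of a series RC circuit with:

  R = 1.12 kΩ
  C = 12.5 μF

Step 1 — Angular frequency: ω = 2π·f = 2π·400 = 2513 rad/s.
Step 2 — Component impedances:
  R: Z = R = 1120 Ω
  C: Z = 1/(jωC) = -j/(ω·C) = 0 - j31.83 Ω
Step 3 — Series combination: Z_total = R + C = 1120 - j31.83 Ω = 1120∠-1.6° Ω.

Z = 1120 - j31.83 Ω = 1120∠-1.6° Ω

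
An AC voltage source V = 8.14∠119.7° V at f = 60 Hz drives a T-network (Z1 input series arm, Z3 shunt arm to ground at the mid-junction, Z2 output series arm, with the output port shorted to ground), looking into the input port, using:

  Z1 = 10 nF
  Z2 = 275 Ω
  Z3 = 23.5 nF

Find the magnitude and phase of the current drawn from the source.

Step 1 — Angular frequency: ω = 2π·f = 2π·60 = 377 rad/s.
Step 2 — Component impedances:
  Z1: Z = 1/(jωC) = -j/(ω·C) = 0 - j2.653e+05 Ω
  Z2: Z = R = 275 Ω
  Z3: Z = 1/(jωC) = -j/(ω·C) = 0 - j1.129e+05 Ω
Step 3 — With the output port shorted to ground, the output series arm Z2 runs from the junction to ground; the shunt arm Z3 also runs from the junction to ground. They appear in parallel: Z3 || Z2 = 275 - j0.67 Ω.
Step 4 — Series with input arm Z1: Z_in = Z1 + (Z3 || Z2) = 275 - j2.653e+05 Ω = 2.653e+05∠-89.9° Ω.
Step 5 — Source phasor: V = 8.14∠119.7° V = -4.033 + j7.071 V.
Step 6 — Ohm's law: I = V / Z_total = (-4.033 + j7.071) / (275 - j2.653e+05) = -2.667e-05 - j1.518e-05 A.
Step 7 — Convert to polar: |I| = 3.069e-05 A, ∠I = -150.4°.

I = 3.069e-05∠-150.4° A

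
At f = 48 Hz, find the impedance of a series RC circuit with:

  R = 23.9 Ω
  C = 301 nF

Step 1 — Angular frequency: ω = 2π·f = 2π·48 = 301.6 rad/s.
Step 2 — Component impedances:
  R: Z = R = 23.9 Ω
  C: Z = 1/(jωC) = -j/(ω·C) = 0 - j1.102e+04 Ω
Step 3 — Series combination: Z_total = R + C = 23.9 - j1.102e+04 Ω = 1.102e+04∠-89.9° Ω.

Z = 23.9 - j1.102e+04 Ω = 1.102e+04∠-89.9° Ω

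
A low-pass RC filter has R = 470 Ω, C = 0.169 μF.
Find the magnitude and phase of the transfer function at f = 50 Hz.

Step 1 — Angular frequency: ω = 2π·50 = 314.2 rad/s.
Step 2 — Transfer function: H(jω) = 1/(1 + jωRC).
Step 3 — Denominator: 1 + jωRC = 1 + j·314.2·470·1.69e-07 = 1 + j0.02495.
Step 4 — H = 0.9994 - j0.02494.
Step 5 — Magnitude: |H| = 0.9997 (-0.0 dB); phase: φ = -1.4°.

|H| = 0.9997 (-0.0 dB), φ = -1.4°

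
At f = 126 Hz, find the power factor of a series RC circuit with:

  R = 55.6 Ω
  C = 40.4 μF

Step 1 — Angular frequency: ω = 2π·f = 2π·126 = 791.7 rad/s.
Step 2 — Component impedances:
  R: Z = R = 55.6 Ω
  C: Z = 1/(jωC) = -j/(ω·C) = 0 - j31.27 Ω
Step 3 — Series combination: Z_total = R + C = 55.6 - j31.27 Ω = 63.79∠-29.4° Ω.
Step 4 — Power factor: PF = cos(φ) = Re(Z)/|Z| = 55.6/63.79 = 0.8716.
Step 5 — Type: Im(Z) = -31.27 ⇒ leading (phase φ = -29.4°).

PF = 0.8716 (leading, φ = -29.4°)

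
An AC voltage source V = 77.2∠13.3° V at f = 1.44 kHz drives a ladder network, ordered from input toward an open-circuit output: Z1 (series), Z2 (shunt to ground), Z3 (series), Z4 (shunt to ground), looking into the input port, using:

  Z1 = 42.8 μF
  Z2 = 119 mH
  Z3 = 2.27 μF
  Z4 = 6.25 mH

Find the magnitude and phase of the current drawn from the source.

Step 1 — Angular frequency: ω = 2π·f = 2π·1440 = 9048 rad/s.
Step 2 — Component impedances:
  Z1: Z = 1/(jωC) = -j/(ω·C) = 0 - j2.582 Ω
  Z2: Z = jωL = j·9048·0.119 = 0 + j1077 Ω
  Z3: Z = 1/(jωC) = -j/(ω·C) = 0 - j48.69 Ω
  Z4: Z = jωL = j·9048·0.00625 = 0 + j56.55 Ω
Step 3 — Ladder network (open output): work backward from the far end, alternating series and parallel combinations. Z_in = 0 + j5.22 Ω = 5.22∠90.0° Ω.
Step 4 — Source phasor: V = 77.2∠13.3° V = 75.13 + j17.76 V.
Step 5 — Ohm's law: I = V / Z_total = (75.13 + j17.76) / (0 + j5.22) = 3.402 - j14.39 A.
Step 6 — Convert to polar: |I| = 14.79 A, ∠I = -76.7°.

I = 14.79∠-76.7° A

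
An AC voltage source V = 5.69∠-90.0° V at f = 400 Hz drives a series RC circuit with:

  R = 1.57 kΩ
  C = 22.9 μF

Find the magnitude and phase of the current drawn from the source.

Step 1 — Angular frequency: ω = 2π·f = 2π·400 = 2513 rad/s.
Step 2 — Component impedances:
  R: Z = R = 1570 Ω
  C: Z = 1/(jωC) = -j/(ω·C) = 0 - j17.37 Ω
Step 3 — Series combination: Z_total = R + C = 1570 - j17.37 Ω = 1570∠-0.6° Ω.
Step 4 — Source phasor: V = 5.69∠-90.0° V = 0 - j5.69 V.
Step 5 — Ohm's law: I = V / Z_total = (0 - j5.69) / (1570 - j17.37) = 4.01e-05 - j0.003624 A.
Step 6 — Convert to polar: |I| = 0.003624 A, ∠I = -89.4°.

I = 0.003624∠-89.4° A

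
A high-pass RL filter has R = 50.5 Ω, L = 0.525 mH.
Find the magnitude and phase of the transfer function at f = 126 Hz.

Step 1 — Angular frequency: ω = 2π·126 = 791.7 rad/s.
Step 2 — Transfer function: H(jω) = jωL/(R + jωL).
Step 3 — Numerator jωL = j·0.4156; denominator R + jωL = 50.5 + j0.4156.
Step 4 — H = 6.773e-05 + j0.00823.
Step 5 — Magnitude: |H| = 0.00823 (-41.7 dB); phase: φ = 89.5°.

|H| = 0.00823 (-41.7 dB), φ = 89.5°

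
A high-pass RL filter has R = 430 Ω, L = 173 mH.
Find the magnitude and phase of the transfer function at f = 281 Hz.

Step 1 — Angular frequency: ω = 2π·281 = 1766 rad/s.
Step 2 — Transfer function: H(jω) = jωL/(R + jωL).
Step 3 — Numerator jωL = j·305.4; denominator R + jωL = 430 + j305.4.
Step 4 — H = 0.3354 + j0.4721.
Step 5 — Magnitude: |H| = 0.5791 (-4.7 dB); phase: φ = 54.6°.

|H| = 0.5791 (-4.7 dB), φ = 54.6°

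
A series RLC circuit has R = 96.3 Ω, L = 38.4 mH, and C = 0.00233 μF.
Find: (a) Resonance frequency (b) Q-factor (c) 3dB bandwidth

Step 1 — Resonance condition Im(Z)=0 gives ω₀ = 1/√(LC).
Step 2 — ω₀ = 1/√(0.0384·2.33e-09) = 1.057e+05 rad/s.
Step 3 — f₀ = ω₀/(2π) = 1.683e+04 Hz.
Step 4 — Series Q: Q = ω₀L/R = 1.057e+05·0.0384/96.3 = 42.16.
Step 5 — 3dB bandwidth: Δω = ω₀/Q = 2508 rad/s; BW = Δω/(2π) = 399.1 Hz.

(a) f₀ = 1.683e+04 Hz  (b) Q = 42.16  (c) BW = 399.1 Hz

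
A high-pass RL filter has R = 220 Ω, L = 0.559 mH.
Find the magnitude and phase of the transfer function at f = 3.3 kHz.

Step 1 — Angular frequency: ω = 2π·3300 = 2.073e+04 rad/s.
Step 2 — Transfer function: H(jω) = jωL/(R + jωL).
Step 3 — Numerator jωL = j·11.59; denominator R + jωL = 220 + j11.59.
Step 4 — H = 0.002768 + j0.05254.
Step 5 — Magnitude: |H| = 0.05261 (-25.6 dB); phase: φ = 87.0°.

|H| = 0.05261 (-25.6 dB), φ = 87.0°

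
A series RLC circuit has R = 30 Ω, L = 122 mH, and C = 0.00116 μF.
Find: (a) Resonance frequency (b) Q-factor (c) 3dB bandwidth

Step 1 — Resonance condition Im(Z)=0 gives ω₀ = 1/√(LC).
Step 2 — ω₀ = 1/√(0.122·1.16e-09) = 8.406e+04 rad/s.
Step 3 — f₀ = ω₀/(2π) = 1.338e+04 Hz.
Step 4 — Series Q: Q = ω₀L/R = 8.406e+04·0.122/30 = 341.8.
Step 5 — 3dB bandwidth: Δω = ω₀/Q = 245.9 rad/s; BW = Δω/(2π) = 39.14 Hz.

(a) f₀ = 1.338e+04 Hz  (b) Q = 341.8  (c) BW = 39.14 Hz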